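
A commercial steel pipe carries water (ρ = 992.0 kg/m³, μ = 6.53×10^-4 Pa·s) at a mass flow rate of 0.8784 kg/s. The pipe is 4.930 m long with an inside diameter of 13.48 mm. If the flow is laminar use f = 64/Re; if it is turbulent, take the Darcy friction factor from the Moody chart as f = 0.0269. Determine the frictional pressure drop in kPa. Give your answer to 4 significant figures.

ΔP ≈ 187.9 kPa

A = πD²/4 = π(0.01348)²/4 = 0.0001427 m²; mean velocity V = ṁ/(ρA) = 0.8784/(992 · 0.0001427) = 6.205 m/s.
Reynolds number Re = ρVD/μ = 992 · 6.205 · 0.01348 / 0.000653 = 1.271e+05.
Re > 4000 → turbulent; use the Moody-chart value f = 0.0269.
Darcy-Weisbach: ΔP = f(L/D)(ρV²/2) = 0.0269·(4.93/0.01348)·(992·6.205²/2) = 0.0269·365.7·1.909e+04 = 1.879e+05 Pa.
ΔP = 1.879e+05 Pa = 187.9 kPa.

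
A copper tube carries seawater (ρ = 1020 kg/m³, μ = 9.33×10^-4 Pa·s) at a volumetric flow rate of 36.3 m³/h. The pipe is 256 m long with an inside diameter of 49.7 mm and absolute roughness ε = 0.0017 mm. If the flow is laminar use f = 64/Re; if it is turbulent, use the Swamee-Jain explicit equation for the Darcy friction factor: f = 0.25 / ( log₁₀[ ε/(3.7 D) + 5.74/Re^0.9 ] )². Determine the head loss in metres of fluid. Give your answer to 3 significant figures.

h_f ≈ 106 m

Q = 36.3 m³/h = 36.3/3600 = 0.01008 m³/s.
Cross-sectional area A = πD²/4 = π(0.0497)²/4 = 0.00194 m²; mean velocity V = Q/A = 0.01008/0.00194 = 5.198 m/s.
Reynolds number Re = ρVD/μ = 1020 · 5.198 · 0.0497 / 0.000933 = 2.824e+05.
Re > 4000 → turbulent. Relative roughness ε/D = 1.7e-06/0.0497 = 3.42e-05. Swamee-Jain: f = 0.25/(log₁₀[3.42e-05/3.7 + 5.74/2.824e+05^0.9])² = 0.25/(log₁₀[9.24e-06 + 7.13e-05])² = 0.25/(-4.094)² = 0.01492.
Darcy-Weisbach: ΔP = f(L/D)(ρV²/2) = 0.01492·(256/0.0497)·(1020·5.198²/2) = 0.01492·5151·1.378e+04 = 1.059e+06 Pa.
Head loss h_f = ΔP/(ρg) = 1.059e+06/(1020·9.81) = 106 m.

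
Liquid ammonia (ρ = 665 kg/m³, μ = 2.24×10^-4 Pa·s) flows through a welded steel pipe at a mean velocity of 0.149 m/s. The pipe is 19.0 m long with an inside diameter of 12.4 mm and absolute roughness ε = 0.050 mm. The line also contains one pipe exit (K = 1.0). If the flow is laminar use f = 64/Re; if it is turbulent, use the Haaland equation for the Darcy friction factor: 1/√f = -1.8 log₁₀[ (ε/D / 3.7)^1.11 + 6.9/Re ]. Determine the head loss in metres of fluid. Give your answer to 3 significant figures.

Reynolds number Re = ρVD/μ = 665 · 0.149 · 0.0124 / 0.000224 = 5485.
Re > 4000 → turbulent. Relative roughness ε/D = 5e-05/0.0124 = 0.00403. Haaland: 1/√f = -1.8 log₁₀[(0.00403/3.7)^1.11 + 6.9/5485] = -1.8 log₁₀[0.000515 + 0.00126] = 4.953, so f = 0.04077.
Total minor-loss coefficient ΣK = 1·1 = 1.
ΔP = [f·L/D + ΣK]·(ρV²/2) = [0.04077·19/0.0124 + 1]·(665·0.149²/2) = [62.47 + 1]·7.382 = 468.5 Pa.
Head loss h_f = ΔP/(ρg) = 468.5/(665·9.81) = 0.0718 m.

h_f ≈ 0.0718 m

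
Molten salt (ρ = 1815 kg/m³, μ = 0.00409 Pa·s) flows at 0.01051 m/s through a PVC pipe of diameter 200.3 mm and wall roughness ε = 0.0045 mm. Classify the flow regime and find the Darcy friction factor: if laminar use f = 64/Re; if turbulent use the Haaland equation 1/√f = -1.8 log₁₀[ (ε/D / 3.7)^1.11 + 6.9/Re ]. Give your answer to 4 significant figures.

Re = ρVD/μ = 1815·0.01051·0.2003/0.00409 = 934.2.
Re < 2300 → laminar, so f = 64/Re = 0.06851 (roughness is irrelevant in laminar flow).

f ≈ 0.06851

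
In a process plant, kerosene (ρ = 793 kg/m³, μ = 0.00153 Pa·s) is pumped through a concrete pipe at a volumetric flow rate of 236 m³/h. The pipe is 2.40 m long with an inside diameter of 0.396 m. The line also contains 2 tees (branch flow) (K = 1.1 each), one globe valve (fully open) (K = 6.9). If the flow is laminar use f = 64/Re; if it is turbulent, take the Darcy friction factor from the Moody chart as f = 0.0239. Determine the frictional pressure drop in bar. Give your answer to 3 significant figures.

ΔP ≈ 0.0104 bar

Q = 236 m³/h = 236/3600 = 0.06556 m³/s.
Cross-sectional area A = πD²/4 = π(0.396)²/4 = 0.1232 m²; mean velocity V = Q/A = 0.06556/0.1232 = 0.5323 m/s.
Reynolds number Re = ρVD/μ = 793 · 0.5323 · 0.396 / 0.00153 = 1.092e+05.
Re > 4000 → turbulent; use the Moody-chart value f = 0.0239.
Total minor-loss coefficient ΣK = 2·1.1 + 1·6.9 = 9.1.
ΔP = [f·L/D + ΣK]·(ρV²/2) = [0.0239·2.4/0.396 + 9.1]·(793·0.5323²/2) = [0.1448 + 9.1]·112.3 = 1038 Pa.
ΔP = 1038 Pa = 0.0104 bar.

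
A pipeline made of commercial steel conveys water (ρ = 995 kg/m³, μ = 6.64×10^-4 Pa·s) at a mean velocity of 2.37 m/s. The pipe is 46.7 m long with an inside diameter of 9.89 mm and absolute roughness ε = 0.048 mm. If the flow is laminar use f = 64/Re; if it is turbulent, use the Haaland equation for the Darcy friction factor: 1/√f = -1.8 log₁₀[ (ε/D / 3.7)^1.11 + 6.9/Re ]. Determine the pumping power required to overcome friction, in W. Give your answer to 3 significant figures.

P ≈ 78.1 W

Reynolds number Re = ρVD/μ = 995 · 2.37 · 0.00989 / 0.000664 = 3.512e+04.
Re > 4000 → turbulent. Relative roughness ε/D = 4.8e-05/0.00989 = 0.00485. Haaland: 1/√f = -1.8 log₁₀[(0.00485/3.7)^1.11 + 6.9/3.512e+04] = -1.8 log₁₀[0.000632 + 0.000196] = 5.547, so f = 0.0325.
Darcy-Weisbach: ΔP = f(L/D)(ρV²/2) = 0.0325·(46.7/0.00989)·(995·2.37²/2) = 0.0325·4722·2794 = 4.288e+05 Pa.
Q = V·A = 2.37·7.682e-05 = 0.0001821 m³/s.
Pumping power P = QΔP = 0.0001821·4.288e+05 = 78.08 W = 78.1 W.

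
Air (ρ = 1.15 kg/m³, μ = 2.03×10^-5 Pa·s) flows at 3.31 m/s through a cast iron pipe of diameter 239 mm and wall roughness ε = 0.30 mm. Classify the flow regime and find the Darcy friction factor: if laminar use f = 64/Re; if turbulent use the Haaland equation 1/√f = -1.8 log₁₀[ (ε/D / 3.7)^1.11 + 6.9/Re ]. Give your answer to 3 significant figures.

f ≈ 0.0248

Re = ρVD/μ = 1.15·3.31·0.239/2.03e-05 = 4.482e+04.
Re > 4000 → turbulent. ε/D = 0.0003/0.239 = 0.00126; Haaland: 1/√f = -1.8 log₁₀[0.000141 + 0.000154] = 6.355, so f = 0.02476.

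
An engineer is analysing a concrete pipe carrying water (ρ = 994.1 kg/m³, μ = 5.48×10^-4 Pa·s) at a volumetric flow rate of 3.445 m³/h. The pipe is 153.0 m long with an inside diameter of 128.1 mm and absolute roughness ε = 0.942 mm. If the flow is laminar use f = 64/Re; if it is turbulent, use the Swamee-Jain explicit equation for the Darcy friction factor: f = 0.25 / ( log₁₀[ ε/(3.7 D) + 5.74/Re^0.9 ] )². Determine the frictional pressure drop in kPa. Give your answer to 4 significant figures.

Q = 3.445 m³/h = 3.445/3600 = 0.0009569 m³/s.
Cross-sectional area A = πD²/4 = π(0.1281)²/4 = 0.01289 m²; mean velocity V = Q/A = 0.0009569/0.01289 = 0.07425 m/s.
Reynolds number Re = ρVD/μ = 994.1 · 0.07425 · 0.1281 / 0.000548 = 1.725e+04.
Re > 4000 → turbulent. Relative roughness ε/D = 0.000942/0.1281 = 0.00735. Swamee-Jain: f = 0.25/(log₁₀[0.00735/3.7 + 5.74/1.725e+04^0.9])² = 0.25/(log₁₀[0.00199 + 0.000882])² = 0.25/(-2.542)² = 0.03869.
Darcy-Weisbach: ΔP = f(L/D)(ρV²/2) = 0.03869·(153/0.1281)·(994.1·0.07425²/2) = 0.03869·1194·2.74 = 126.6 Pa.
ΔP = 126.6 Pa = 0.1266 kPa.

ΔP ≈ 0.1266 kPa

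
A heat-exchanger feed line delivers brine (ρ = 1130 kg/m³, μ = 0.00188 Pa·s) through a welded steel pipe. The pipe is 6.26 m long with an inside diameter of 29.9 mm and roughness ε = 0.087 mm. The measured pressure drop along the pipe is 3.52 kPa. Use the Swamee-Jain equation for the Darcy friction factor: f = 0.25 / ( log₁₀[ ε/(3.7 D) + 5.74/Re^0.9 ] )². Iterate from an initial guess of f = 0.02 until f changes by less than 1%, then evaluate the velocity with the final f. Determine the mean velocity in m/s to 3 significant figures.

V ≈ 0.958 m/s

Rearranging Darcy-Weisbach: V = √(2·ΔP·D/(f·L·ρ)). With ε/D = 8.7e-05/0.0299 = 0.00291, iterate starting from f = 0.02:
  f = 0.02 → V = √(2·3520·0.0299/(0.02·6.26·1130)) = 1.22 m/s; Re = ρVD/μ = 2.192e+04; f → 0.03134
  f = 0.03134 → V = 0.9745 m/s; Re = 1.751e+04; f → 0.03233
  f = 0.03233 → V = 0.9593 m/s; Re = 1.724e+04; f → 0.03241
Converged (Δf/f < 1%). With the final f = 0.03241: V = √(2·3520·0.0299/(0.03241·6.26·1130)) = 0.9582 m/s.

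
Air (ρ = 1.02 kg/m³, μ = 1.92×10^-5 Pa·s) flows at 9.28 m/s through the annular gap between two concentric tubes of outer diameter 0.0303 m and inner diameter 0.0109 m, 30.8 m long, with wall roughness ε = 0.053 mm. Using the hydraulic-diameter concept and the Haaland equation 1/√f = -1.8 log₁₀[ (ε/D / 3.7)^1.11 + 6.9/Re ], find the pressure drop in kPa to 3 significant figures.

Hydraulic diameter D_h = 4A/P = D_o - D_i = 0.0303 - 0.0109 = 0.0194 m.
Re = ρVD_h/μ = 1.02·9.28·0.0194/1.92e-05 = 9564.
ε/D_h = 5.3e-05/0.0194 = 0.00273; Haaland gives 1/√f = -1.8 log₁₀[0.000334+0.000721] = 5.358, so f = 0.03484.
ΔP = f(L/D_h)(ρV²/2) = 0.03484·30.8/0.0194·43.92 = 2429 Pa.
ΔP = 2.43 kPa.

ΔP ≈ 2.43 kPa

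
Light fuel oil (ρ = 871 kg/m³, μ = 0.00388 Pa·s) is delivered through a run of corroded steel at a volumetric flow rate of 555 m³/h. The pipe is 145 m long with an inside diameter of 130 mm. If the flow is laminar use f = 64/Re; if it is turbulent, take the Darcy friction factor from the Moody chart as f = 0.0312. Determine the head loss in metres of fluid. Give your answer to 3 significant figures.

h_f ≈ 239 m

Q = 555 m³/h = 555/3600 = 0.1542 m³/s.
Cross-sectional area A = πD²/4 = π(0.13)²/4 = 0.01327 m²; mean velocity V = Q/A = 0.1542/0.01327 = 11.61 m/s.
Reynolds number Re = ρVD/μ = 871 · 11.61 · 0.13 / 0.00388 = 3.39e+05.
Re > 4000 → turbulent; use the Moody-chart value f = 0.0312.
Darcy-Weisbach: ΔP = f(L/D)(ρV²/2) = 0.0312·(145/0.13)·(871·11.61²/2) = 0.0312·1115·5.875e+04 = 2.045e+06 Pa.
Head loss h_f = ΔP/(ρg) = 2.045e+06/(871·9.81) = 239 m.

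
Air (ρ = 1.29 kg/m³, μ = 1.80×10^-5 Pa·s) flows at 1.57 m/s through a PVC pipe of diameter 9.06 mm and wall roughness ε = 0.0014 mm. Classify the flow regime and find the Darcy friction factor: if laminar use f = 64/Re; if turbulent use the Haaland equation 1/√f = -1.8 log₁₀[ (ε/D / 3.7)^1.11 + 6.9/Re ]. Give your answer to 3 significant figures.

Re = ρVD/μ = 1.29·1.57·0.00906/1.8e-05 = 1019.
Re < 2300 → laminar, so f = 64/Re = 0.06278 (roughness is irrelevant in laminar flow).

f ≈ 0.0628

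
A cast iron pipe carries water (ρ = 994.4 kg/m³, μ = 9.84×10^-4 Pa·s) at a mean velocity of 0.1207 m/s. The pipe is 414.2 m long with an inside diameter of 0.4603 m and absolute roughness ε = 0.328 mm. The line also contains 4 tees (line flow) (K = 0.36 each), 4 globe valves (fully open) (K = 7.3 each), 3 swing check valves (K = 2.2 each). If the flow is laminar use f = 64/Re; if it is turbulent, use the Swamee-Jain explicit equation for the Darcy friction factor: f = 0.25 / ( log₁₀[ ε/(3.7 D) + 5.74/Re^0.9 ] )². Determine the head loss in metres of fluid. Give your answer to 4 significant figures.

Reynolds number Re = ρVD/μ = 994.4 · 0.1207 · 0.4603 / 0.000984 = 5.615e+04.
Re > 4000 → turbulent. Relative roughness ε/D = 0.000328/0.4603 = 0.000713. Swamee-Jain: f = 0.25/(log₁₀[0.000713/3.7 + 5.74/5.615e+04^0.9])² = 0.25/(log₁₀[0.000193 + 0.000305])² = 0.25/(-3.303)² = 0.02292.
Total minor-loss coefficient ΣK = 4·0.36 + 4·7.3 + 3·2.2 = 37.2.
ΔP = [f·L/D + ΣK]·(ρV²/2) = [0.02292·414.2/0.4603 + 37.2]·(994.4·0.1207²/2) = [20.62 + 37.2]·7.243 = 419.1 Pa.
Head loss h_f = ΔP/(ρg) = 419.1/(994.4·9.81) = 0.04296 m.

h_f ≈ 0.04296 m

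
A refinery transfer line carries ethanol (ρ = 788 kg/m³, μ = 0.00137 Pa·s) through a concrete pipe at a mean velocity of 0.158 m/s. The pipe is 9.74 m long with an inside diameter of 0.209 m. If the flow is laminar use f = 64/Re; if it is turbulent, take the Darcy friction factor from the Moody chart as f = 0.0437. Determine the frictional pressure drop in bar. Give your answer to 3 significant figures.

Reynolds number Re = ρVD/μ = 788 · 0.158 · 0.209 / 0.00137 = 1.899e+04.
Re > 4000 → turbulent; use the Moody-chart value f = 0.0437.
Darcy-Weisbach: ΔP = f(L/D)(ρV²/2) = 0.0437·(9.74/0.209)·(788·0.158²/2) = 0.0437·46.6·9.836 = 20.03 Pa.
ΔP = 20.03 Pa = 2.00×10^-4 bar.

ΔP ≈ 2.00×10^-4 bar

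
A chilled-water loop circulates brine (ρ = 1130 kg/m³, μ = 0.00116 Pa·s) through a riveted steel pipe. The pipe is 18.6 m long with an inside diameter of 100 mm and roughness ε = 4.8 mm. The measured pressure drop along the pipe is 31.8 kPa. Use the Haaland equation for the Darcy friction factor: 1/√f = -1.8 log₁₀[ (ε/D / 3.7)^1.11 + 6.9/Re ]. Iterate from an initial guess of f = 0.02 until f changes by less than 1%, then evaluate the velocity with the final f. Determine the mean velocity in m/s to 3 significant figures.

V ≈ 2.07 m/s

Rearranging Darcy-Weisbach: V = √(2·ΔP·D/(f·L·ρ)). With ε/D = 0.0048/0.1 = 0.048, iterate starting from f = 0.02:
  f = 0.02 → V = √(2·3.18e+04·0.1/(0.02·18.6·1130)) = 3.89 m/s; Re = ρVD/μ = 3.789e+05; f → 0.07042
  f = 0.07042 → V = 2.073 m/s; Re = 2.019e+05; f → 0.07048
Converged (Δf/f < 1%). With the final f = 0.07048: V = √(2·3.18e+04·0.1/(0.07048·18.6·1130)) = 2.072 m/s.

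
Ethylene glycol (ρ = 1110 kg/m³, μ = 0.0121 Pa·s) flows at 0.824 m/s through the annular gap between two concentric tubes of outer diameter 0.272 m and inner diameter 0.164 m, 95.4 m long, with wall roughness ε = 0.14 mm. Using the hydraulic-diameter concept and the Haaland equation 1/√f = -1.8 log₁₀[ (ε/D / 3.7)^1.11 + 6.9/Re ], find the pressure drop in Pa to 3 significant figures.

ΔP ≈ 11400 Pa

Hydraulic diameter D_h = 4A/P = D_o - D_i = 0.272 - 0.164 = 0.108 m.
Re = ρVD_h/μ = 1110·0.824·0.108/0.0121 = 8164.
ε/D_h = 0.00014/0.108 = 0.0013; Haaland gives 1/√f = -1.8 log₁₀[0.000146+0.000845] = 5.407, so f = 0.03421.
ΔP = f(L/D_h)(ρV²/2) = 0.03421·95.4/0.108·376.8 = 1.139e+04 Pa.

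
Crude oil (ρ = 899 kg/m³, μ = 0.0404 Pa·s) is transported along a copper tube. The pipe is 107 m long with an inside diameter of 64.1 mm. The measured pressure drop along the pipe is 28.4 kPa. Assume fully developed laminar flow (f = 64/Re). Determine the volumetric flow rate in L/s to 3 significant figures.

Q ≈ 2.72 L/s

For laminar flow, f = 64/Re with Re = ρVD/μ, so Darcy-Weisbach reduces to ΔP = 32μLV/D². Solving for V: V = ΔP·D²/(32μL) = 2.84e+04·(0.0641)²/(32·0.0404·107) = 0.8436 m/s.
Check: Re = ρVD/μ = 899·0.8436·0.0641/0.0404 = 1203 < 2300, so the laminar assumption holds.
Q = V·A = 0.8436·(π/4·0.0641²) = 0.002722 m³/s = 2.72 L/s.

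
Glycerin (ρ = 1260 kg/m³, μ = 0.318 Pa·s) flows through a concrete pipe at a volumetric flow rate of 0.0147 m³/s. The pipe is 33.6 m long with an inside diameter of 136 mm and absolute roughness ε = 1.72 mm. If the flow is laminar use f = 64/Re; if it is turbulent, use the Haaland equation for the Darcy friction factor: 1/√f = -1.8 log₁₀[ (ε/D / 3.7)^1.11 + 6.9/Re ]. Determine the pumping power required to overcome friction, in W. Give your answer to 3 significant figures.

Cross-sectional area A = πD²/4 = π(0.136)²/4 = 0.01453 m²; mean velocity V = Q/A = 0.0147/0.01453 = 1.012 m/s.
Reynolds number Re = ρVD/μ = 1260 · 1.012 · 0.136 / 0.318 = 545.3.
Re < 2300 → laminar flow, so f = 64/Re = 64/545.3 = 0.1174 (the turbulent correlation is not needed).
Darcy-Weisbach: ΔP = f(L/D)(ρV²/2) = 0.1174·(33.6/0.136)·(1260·1.012²/2) = 0.1174·247.1·645.1 = 1.871e+04 Pa.
Pumping power P = QΔP = 0.0147·1.871e+04 = 275.0 W = 275 W.

P ≈ 275 W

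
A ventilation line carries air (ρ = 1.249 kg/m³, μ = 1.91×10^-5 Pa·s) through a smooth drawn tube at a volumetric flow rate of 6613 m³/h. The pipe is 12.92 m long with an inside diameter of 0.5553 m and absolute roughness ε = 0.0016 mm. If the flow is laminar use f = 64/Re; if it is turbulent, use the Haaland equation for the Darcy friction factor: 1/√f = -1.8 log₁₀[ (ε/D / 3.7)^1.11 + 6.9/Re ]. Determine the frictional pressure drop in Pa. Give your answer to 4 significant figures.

ΔP ≈ 12.20 Pa

Q = 6613 m³/h = 6613/3600 = 1.837 m³/s.
Cross-sectional area A = πD²/4 = π(0.5553)²/4 = 0.2422 m²; mean velocity V = Q/A = 1.837/0.2422 = 7.585 m/s.
Reynolds number Re = ρVD/μ = 1.249 · 7.585 · 0.5553 / 1.91e-05 = 2.754e+05.
Re > 4000 → turbulent. Relative roughness ε/D = 1.6e-06/0.5553 = 2.88e-06. Haaland: 1/√f = -1.8 log₁₀[(2.88e-06/3.7)^1.11 + 6.9/2.754e+05] = -1.8 log₁₀[1.66e-07 + 2.51e-05] = 8.277, so f = 0.0146.
Darcy-Weisbach: ΔP = f(L/D)(ρV²/2) = 0.0146·(12.92/0.5553)·(1.249·7.585²/2) = 0.0146·23.27·35.93 = 12.2 Pa.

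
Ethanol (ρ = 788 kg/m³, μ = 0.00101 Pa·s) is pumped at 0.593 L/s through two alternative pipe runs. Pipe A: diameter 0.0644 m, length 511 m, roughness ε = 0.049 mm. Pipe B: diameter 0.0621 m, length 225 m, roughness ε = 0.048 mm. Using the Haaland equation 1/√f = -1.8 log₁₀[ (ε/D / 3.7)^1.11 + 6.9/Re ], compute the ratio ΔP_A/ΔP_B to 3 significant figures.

ΔP_A/ΔP_B ≈ 1.91

Pipe A: V = Q/A = 0.000593/0.003257 = 0.1821 m/s; Re = 9147; ε/D = 0.000761; Haaland → f = 0.03257; ΔP_A = f(L/D)(ρV²/2) = 3375 Pa.
Pipe B: V = Q/A = 0.000593/0.003029 = 0.1958 m/s; Re = 9486; ε/D = 0.000773; Haaland → f = 0.03229; ΔP_B = f(L/D)(ρV²/2) = 1767 Pa.
ΔP_A/ΔP_B = 3375/1767 = 1.91.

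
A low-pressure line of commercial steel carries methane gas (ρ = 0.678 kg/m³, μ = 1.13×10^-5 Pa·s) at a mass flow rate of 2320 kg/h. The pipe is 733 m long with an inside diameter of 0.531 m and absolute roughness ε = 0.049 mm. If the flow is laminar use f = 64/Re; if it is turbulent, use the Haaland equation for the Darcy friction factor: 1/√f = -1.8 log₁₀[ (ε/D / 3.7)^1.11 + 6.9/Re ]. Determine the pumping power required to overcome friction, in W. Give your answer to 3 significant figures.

P ≈ 141 W

ṁ = 2320 kg/h = 2320/3600 = 0.6444 kg/s.
A = πD²/4 = π(0.531)²/4 = 0.2215 m²; mean velocity V = ṁ/(ρA) = 0.6444/(0.678 · 0.2215) = 4.292 m/s.
Reynolds number Re = ρVD/μ = 0.678 · 4.292 · 0.531 / 1.13e-05 = 1.367e+05.
Re > 4000 → turbulent. Relative roughness ε/D = 4.9e-05/0.531 = 9.23e-05. Haaland: 1/√f = -1.8 log₁₀[(9.23e-05/3.7)^1.11 + 6.9/1.367e+05] = -1.8 log₁₀[7.77e-06 + 5.05e-05] = 7.623, so f = 0.01721.
Darcy-Weisbach: ΔP = f(L/D)(ρV²/2) = 0.01721·(733/0.531)·(0.678·4.292²/2) = 0.01721·1380·6.245 = 148.4 Pa.
Q = ṁ/ρ = 0.6444/0.678 = 0.9505 m³/s.
Pumping power P = QΔP = 0.9505·148.4 = 141.0 W = 141 W.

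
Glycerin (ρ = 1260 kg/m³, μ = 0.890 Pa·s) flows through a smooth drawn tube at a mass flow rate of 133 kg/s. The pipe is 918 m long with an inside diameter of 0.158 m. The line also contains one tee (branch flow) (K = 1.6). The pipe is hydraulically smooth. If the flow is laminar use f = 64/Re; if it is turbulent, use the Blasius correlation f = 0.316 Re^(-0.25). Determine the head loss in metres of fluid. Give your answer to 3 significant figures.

A = πD²/4 = π(0.158)²/4 = 0.01961 m²; mean velocity V = ṁ/(ρA) = 133/(1260 · 0.01961) = 5.384 m/s.
Reynolds number Re = ρVD/μ = 1260 · 5.384 · 0.158 / 0.89 = 1204.
Re < 2300 → laminar flow, so f = 64/Re = 64/1204 = 0.05315 (the turbulent correlation is not needed).
Total minor-loss coefficient ΣK = 1·1.6 = 1.6.
ΔP = [f·L/D + ΣK]·(ρV²/2) = [0.05315·918/0.158 + 1.6]·(1260·5.384²/2) = [308.8 + 1.6]·1.826e+04 = 5.667e+06 Pa.
Head loss h_f = ΔP/(ρg) = 5.667e+06/(1260·9.81) = 459 m.

h_f ≈ 459 m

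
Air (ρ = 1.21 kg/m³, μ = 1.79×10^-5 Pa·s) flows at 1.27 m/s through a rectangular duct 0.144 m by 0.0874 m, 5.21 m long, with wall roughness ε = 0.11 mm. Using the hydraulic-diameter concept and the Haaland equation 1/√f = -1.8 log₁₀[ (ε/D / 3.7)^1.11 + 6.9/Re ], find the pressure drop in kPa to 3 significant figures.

Hydraulic diameter D_h = 4A/P = 4·(0.144·0.0874)/(2·(0.144+0.0874)) = 0.05034/0.4628 = 0.1088 m.
Re = ρVD_h/μ = 1.21·1.27·0.1088/1.79e-05 = 9338.
ε/D_h = 0.00011/0.1088 = 0.00101; Haaland gives 1/√f = -1.8 log₁₀[0.000111+0.000739] = 5.527, so f = 0.03273.
ΔP = f(L/D_h)(ρV²/2) = 0.03273·5.21/0.1088·0.9758 = 1.53 Pa.
ΔP = 0.00153 kPa.

ΔP ≈ 0.00153 kPa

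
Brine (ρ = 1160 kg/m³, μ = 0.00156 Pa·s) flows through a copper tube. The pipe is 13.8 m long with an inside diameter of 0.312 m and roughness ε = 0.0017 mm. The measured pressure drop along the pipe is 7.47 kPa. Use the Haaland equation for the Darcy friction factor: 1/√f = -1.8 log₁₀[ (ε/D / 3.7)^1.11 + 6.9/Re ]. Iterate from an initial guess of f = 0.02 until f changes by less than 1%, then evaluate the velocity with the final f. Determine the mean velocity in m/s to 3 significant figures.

V ≈ 5.06 m/s

Rearranging Darcy-Weisbach: V = √(2·ΔP·D/(f·L·ρ)). With ε/D = 1.7e-06/0.312 = 5.45e-06, iterate starting from f = 0.02:
  f = 0.02 → V = √(2·7470·0.312/(0.02·13.8·1160)) = 3.816 m/s; Re = ρVD/μ = 8.852e+05; f → 0.01191
  f = 0.01191 → V = 4.944 m/s; Re = 1.147e+06; f → 0.01143
  f = 0.01143 → V = 5.048 m/s; Re = 1.171e+06; f → 0.01139
Converged (Δf/f < 1%). With the final f = 0.01139: V = √(2·7470·0.312/(0.01139·13.8·1160)) = 5.056 m/s.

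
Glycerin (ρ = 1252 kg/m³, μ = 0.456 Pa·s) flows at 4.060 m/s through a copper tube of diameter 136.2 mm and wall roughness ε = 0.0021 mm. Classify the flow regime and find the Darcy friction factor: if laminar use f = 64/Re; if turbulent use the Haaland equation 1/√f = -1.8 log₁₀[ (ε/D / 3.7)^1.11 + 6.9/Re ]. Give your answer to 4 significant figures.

Re = ρVD/μ = 1252·4.06·0.1362/0.456 = 1518.
Re < 2300 → laminar, so f = 64/Re = 0.04215 (roughness is irrelevant in laminar flow).

f ≈ 0.04215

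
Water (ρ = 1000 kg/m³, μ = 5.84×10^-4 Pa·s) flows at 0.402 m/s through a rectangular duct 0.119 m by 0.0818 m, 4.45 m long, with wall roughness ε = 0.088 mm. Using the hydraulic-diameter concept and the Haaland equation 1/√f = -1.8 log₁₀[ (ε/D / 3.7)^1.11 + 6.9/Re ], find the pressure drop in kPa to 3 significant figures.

ΔP ≈ 0.0838 kPa

Hydraulic diameter D_h = 4A/P = 4·(0.119·0.0818)/(2·(0.119+0.0818)) = 0.03894/0.4016 = 0.09695 m.
Re = ρVD_h/μ = 1000·0.402·0.09695/0.000584 = 6.674e+04.
ε/D_h = 8.8e-05/0.09695 = 0.000908; Haaland gives 1/√f = -1.8 log₁₀[9.83e-05+0.000103] = 6.652, so f = 0.0226.
ΔP = f(L/D_h)(ρV²/2) = 0.0226·4.45/0.09695·80.8 = 83.82 Pa.
ΔP = 0.0838 kPa.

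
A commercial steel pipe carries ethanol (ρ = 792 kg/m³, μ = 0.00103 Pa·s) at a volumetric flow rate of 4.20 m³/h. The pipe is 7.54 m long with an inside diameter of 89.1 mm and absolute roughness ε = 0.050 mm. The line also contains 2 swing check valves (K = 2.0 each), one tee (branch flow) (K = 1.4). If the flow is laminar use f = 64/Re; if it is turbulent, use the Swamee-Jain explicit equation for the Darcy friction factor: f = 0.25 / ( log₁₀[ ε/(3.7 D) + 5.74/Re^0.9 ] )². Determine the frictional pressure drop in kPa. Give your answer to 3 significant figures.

Q = 4.20 m³/h = 4.20/3600 = 0.001167 m³/s.
Cross-sectional area A = πD²/4 = π(0.0891)²/4 = 0.006235 m²; mean velocity V = Q/A = 0.001167/0.006235 = 0.1871 m/s.
Reynolds number Re = ρVD/μ = 792 · 0.1871 · 0.0891 / 0.00103 = 1.282e+04.
Re > 4000 → turbulent. Relative roughness ε/D = 5e-05/0.0891 = 0.000561. Swamee-Jain: f = 0.25/(log₁₀[0.000561/3.7 + 5.74/1.282e+04^0.9])² = 0.25/(log₁₀[0.000152 + 0.00115])² = 0.25/(-2.884)² = 0.03005.
Total minor-loss coefficient ΣK = 2·2 + 1·1.4 = 5.4.
ΔP = [f·L/D + ΣK]·(ρV²/2) = [0.03005·7.54/0.0891 + 5.4]·(792·0.1871²/2) = [2.543 + 5.4]·13.86 = 110.1 Pa.
ΔP = 110.1 Pa = 0.110 kPa.

ΔP ≈ 0.110 kPa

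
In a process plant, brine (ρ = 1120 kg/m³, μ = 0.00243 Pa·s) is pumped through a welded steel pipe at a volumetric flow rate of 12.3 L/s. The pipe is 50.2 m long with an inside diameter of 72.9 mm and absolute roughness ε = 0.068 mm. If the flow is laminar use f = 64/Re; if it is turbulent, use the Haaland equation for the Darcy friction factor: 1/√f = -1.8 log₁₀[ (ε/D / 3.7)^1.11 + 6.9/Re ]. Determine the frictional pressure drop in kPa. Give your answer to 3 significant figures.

ΔP ≈ 72.8 kPa

Q = 12.3 L/s = 12.3/1000 = 0.0123 m³/s.
Cross-sectional area A = πD²/4 = π(0.0729)²/4 = 0.004174 m²; mean velocity V = Q/A = 0.0123/0.004174 = 2.947 m/s.
Reynolds number Re = ρVD/μ = 1120 · 2.947 · 0.0729 / 0.00243 = 9.901e+04.
Re > 4000 → turbulent. Relative roughness ε/D = 6.8e-05/0.0729 = 0.000933. Haaland: 1/√f = -1.8 log₁₀[(0.000933/3.7)^1.11 + 6.9/9.901e+04] = -1.8 log₁₀[0.000101 + 6.97e-05] = 6.781, so f = 0.02175.
Darcy-Weisbach: ΔP = f(L/D)(ρV²/2) = 0.02175·(50.2/0.0729)·(1120·2.947²/2) = 0.02175·688.6·4863 = 7.284e+04 Pa.
ΔP = 7.284e+04 Pa = 72.8 kPa.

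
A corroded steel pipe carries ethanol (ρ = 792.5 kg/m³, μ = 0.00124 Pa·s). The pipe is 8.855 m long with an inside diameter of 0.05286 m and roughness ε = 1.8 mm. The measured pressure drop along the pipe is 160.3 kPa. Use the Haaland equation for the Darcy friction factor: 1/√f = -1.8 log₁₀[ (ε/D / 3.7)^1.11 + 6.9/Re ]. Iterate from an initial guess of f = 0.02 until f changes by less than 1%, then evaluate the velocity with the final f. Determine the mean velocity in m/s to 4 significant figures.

V ≈ 6.315 m/s

Rearranging Darcy-Weisbach: V = √(2·ΔP·D/(f·L·ρ)). With ε/D = 0.0018/0.05286 = 0.0341, iterate starting from f = 0.02:
  f = 0.02 → V = √(2·1.603e+05·0.05286/(0.02·8.855·792.5)) = 10.99 m/s; Re = ρVD/μ = 3.712e+05; f → 0.06051
  f = 0.06051 → V = 6.318 m/s; Re = 2.134e+05; f → 0.06056
Converged (Δf/f < 1%). With the final f = 0.06056: V = √(2·1.603e+05·0.05286/(0.06056·8.855·792.5)) = 6.315 m/s.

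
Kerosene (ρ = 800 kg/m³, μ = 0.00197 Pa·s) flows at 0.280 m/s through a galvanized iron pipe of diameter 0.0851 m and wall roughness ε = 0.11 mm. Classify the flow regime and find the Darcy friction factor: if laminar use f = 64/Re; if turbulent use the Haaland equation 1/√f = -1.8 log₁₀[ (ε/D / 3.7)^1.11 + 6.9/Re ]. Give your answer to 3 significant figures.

f ≈ 0.0328

Re = ρVD/μ = 800·0.28·0.0851/0.00197 = 9676.
Re > 4000 → turbulent. ε/D = 0.00011/0.0851 = 0.00129; Haaland: 1/√f = -1.8 log₁₀[0.000146 + 0.000713] = 5.519, so f = 0.03283.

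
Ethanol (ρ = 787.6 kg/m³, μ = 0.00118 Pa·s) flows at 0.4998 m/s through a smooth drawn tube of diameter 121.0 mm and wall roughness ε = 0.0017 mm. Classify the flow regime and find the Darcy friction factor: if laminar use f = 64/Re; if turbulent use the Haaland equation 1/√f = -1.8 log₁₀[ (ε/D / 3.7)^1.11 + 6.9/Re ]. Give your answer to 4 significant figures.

f ≈ 0.02178

Re = ρVD/μ = 787.6·0.4998·0.121/0.00118 = 4.037e+04.
Re > 4000 → turbulent. ε/D = 1.7e-06/0.121 = 1.4e-05; Haaland: 1/√f = -1.8 log₁₀[9.62e-07 + 0.000171] = 6.776, so f = 0.02178.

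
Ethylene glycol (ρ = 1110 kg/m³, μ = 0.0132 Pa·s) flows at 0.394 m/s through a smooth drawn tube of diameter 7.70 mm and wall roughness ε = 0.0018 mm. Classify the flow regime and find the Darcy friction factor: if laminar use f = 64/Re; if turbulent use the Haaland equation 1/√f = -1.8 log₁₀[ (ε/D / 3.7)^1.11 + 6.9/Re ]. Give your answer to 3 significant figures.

f ≈ 0.251

Re = ρVD/μ = 1110·0.394·0.0077/0.0132 = 255.1.
Re < 2300 → laminar, so f = 64/Re = 0.2509 (roughness is irrelevant in laminar flow).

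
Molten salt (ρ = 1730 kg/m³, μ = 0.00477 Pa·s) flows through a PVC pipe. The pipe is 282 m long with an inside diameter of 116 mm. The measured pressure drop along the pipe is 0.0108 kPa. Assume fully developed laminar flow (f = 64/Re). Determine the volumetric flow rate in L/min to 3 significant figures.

For laminar flow, f = 64/Re with Re = ρVD/μ, so Darcy-Weisbach reduces to ΔP = 32μLV/D². Solving for V: V = ΔP·D²/(32μL) = 10.8·(0.116)²/(32·0.00477·282) = 0.003376 m/s.
Check: Re = ρVD/μ = 1730·0.003376·0.116/0.00477 = 142 < 2300, so the laminar assumption holds.
Q = V·A = 0.003376·(π/4·0.116²) = 3.568e-05 m³/s = 2.14 L/min.

Q ≈ 2.14 L/min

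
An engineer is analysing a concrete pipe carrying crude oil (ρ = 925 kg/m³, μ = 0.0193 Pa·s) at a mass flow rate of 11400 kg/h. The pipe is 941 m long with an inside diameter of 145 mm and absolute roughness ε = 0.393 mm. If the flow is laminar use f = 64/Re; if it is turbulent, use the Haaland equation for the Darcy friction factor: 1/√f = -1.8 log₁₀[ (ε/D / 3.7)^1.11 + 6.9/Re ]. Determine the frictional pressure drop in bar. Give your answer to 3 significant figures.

ΔP ≈ 0.0573 bar

ṁ = 11400 kg/h = 11400/3600 = 3.167 kg/s.
A = πD²/4 = π(0.145)²/4 = 0.01651 m²; mean velocity V = ṁ/(ρA) = 3.167/(925 · 0.01651) = 0.2073 m/s.
Reynolds number Re = ρVD/μ = 925 · 0.2073 · 0.145 / 0.0193 = 1441.
Re < 2300 → laminar flow, so f = 64/Re = 64/1441 = 0.04442 (the turbulent correlation is not needed).
Darcy-Weisbach: ΔP = f(L/D)(ρV²/2) = 0.04442·(941/0.145)·(925·0.2073²/2) = 0.04442·6490·19.88 = 5731 Pa.
ΔP = 5731 Pa = 0.0573 bar.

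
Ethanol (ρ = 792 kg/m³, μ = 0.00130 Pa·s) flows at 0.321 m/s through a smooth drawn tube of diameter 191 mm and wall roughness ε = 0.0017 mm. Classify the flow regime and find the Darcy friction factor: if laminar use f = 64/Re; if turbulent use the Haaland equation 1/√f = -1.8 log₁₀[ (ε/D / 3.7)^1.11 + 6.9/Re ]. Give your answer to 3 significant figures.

Re = ρVD/μ = 792·0.321·0.191/0.0013 = 3.735e+04.
Re > 4000 → turbulent. ε/D = 1.7e-06/0.191 = 8.9e-06; Haaland: 1/√f = -1.8 log₁₀[5.8e-07 + 0.000185] = 6.718, so f = 0.02216.

f ≈ 0.0222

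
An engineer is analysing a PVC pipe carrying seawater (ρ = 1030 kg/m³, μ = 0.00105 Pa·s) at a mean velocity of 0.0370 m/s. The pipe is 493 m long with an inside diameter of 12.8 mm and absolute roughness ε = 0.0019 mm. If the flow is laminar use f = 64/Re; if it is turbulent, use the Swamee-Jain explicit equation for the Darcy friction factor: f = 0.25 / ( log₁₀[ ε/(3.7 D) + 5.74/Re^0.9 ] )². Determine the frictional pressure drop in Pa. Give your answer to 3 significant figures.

ΔP ≈ 3740 Pa

Reynolds number Re = ρVD/μ = 1030 · 0.037 · 0.0128 / 0.00105 = 464.6.
Re < 2300 → laminar flow, so f = 64/Re = 64/464.6 = 0.1378 (the turbulent correlation is not needed).
Darcy-Weisbach: ΔP = f(L/D)(ρV²/2) = 0.1378·(493/0.0128)·(1030·0.037²/2) = 0.1378·3.852e+04·0.705 = 3741 Pa.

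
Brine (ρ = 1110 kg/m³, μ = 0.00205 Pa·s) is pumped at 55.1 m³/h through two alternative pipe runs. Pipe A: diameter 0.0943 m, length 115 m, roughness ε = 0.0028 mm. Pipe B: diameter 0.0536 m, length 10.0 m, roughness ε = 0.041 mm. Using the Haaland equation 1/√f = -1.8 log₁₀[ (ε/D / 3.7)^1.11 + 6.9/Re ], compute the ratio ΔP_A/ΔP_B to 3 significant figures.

Pipe A: V = Q/A = 0.01531/0.006984 = 2.191 m/s; Re = 1.119e+05; ε/D = 2.97e-05; Haaland → f = 0.01754; ΔP_A = f(L/D)(ρV²/2) = 5.702e+04 Pa.
Pipe B: V = Q/A = 0.01531/0.002256 = 6.783 m/s; Re = 1.969e+05; ε/D = 0.000765; Haaland → f = 0.01994; ΔP_B = f(L/D)(ρV²/2) = 9.5e+04 Pa.
ΔP_A/ΔP_B = 5.702e+04/9.5e+04 = 0.600.

ΔP_A/ΔP_B ≈ 0.600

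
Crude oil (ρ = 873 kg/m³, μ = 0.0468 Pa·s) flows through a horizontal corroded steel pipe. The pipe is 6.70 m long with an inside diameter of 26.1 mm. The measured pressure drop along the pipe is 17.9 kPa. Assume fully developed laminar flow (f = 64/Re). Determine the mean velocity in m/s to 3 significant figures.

V ≈ 1.22 m/s

For laminar flow, f = 64/Re with Re = ρVD/μ, so Darcy-Weisbach reduces to ΔP = 32μLV/D². Solving for V: V = ΔP·D²/(32μL) = 1.79e+04·(0.0261)²/(32·0.0468·6.7) = 1.215 m/s.
Check: Re = ρVD/μ = 873·1.215·0.0261/0.0468 = 591.7 < 2300, so the laminar assumption holds.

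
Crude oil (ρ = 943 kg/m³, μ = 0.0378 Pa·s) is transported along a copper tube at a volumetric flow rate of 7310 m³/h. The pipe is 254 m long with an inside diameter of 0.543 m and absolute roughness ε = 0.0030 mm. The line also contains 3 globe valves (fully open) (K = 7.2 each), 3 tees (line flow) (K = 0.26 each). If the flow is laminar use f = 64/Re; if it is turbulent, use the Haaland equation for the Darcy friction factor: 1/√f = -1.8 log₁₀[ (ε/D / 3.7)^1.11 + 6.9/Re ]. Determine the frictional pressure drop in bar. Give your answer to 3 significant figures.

ΔP ≈ 11.0 bar

Q = 7310 m³/h = 7310/3600 = 2.031 m³/s.
Cross-sectional area A = πD²/4 = π(0.543)²/4 = 0.2316 m²; mean velocity V = Q/A = 2.031/0.2316 = 8.769 m/s.
Reynolds number Re = ρVD/μ = 943 · 8.769 · 0.543 / 0.0378 = 1.188e+05.
Re > 4000 → turbulent. Relative roughness ε/D = 3e-06/0.543 = 5.52e-06. Haaland: 1/√f = -1.8 log₁₀[(5.52e-06/3.7)^1.11 + 6.9/1.188e+05] = -1.8 log₁₀[3.41e-07 + 5.81e-05] = 7.62, so f = 0.01722.
Total minor-loss coefficient ΣK = 3·7.2 + 3·0.26 = 22.4.
ΔP = [f·L/D + ΣK]·(ρV²/2) = [0.01722·254/0.543 + 22.4]·(943·8.769²/2) = [8.056 + 22.4]·3.625e+04 = 1.103e+06 Pa.
ΔP = 1.103e+06 Pa = 11.0 bar.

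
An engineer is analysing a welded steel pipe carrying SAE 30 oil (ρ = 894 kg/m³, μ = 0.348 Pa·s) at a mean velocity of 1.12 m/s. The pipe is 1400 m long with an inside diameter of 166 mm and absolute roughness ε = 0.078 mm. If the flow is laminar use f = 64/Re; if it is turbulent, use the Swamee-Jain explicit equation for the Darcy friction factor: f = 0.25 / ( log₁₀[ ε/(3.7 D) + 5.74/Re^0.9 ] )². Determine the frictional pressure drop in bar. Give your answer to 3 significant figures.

Reynolds number Re = ρVD/μ = 894 · 1.12 · 0.166 / 0.348 = 477.6.
Re < 2300 → laminar flow, so f = 64/Re = 64/477.6 = 0.134 (the turbulent correlation is not needed).
Darcy-Weisbach: ΔP = f(L/D)(ρV²/2) = 0.134·(1400/0.166)·(894·1.12²/2) = 0.134·8434·560.7 = 6.337e+05 Pa.
ΔP = 6.337e+05 Pa = 6.34 bar.

ΔP ≈ 6.34 bar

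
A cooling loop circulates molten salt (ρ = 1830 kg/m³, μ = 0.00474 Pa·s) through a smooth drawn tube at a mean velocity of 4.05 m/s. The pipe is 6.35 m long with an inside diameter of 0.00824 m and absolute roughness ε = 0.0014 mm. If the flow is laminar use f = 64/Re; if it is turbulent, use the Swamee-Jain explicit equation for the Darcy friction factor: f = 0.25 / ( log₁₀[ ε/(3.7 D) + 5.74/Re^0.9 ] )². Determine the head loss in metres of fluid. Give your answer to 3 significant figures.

h_f ≈ 18.8 m

Reynolds number Re = ρVD/μ = 1830 · 4.05 · 0.00824 / 0.00474 = 1.288e+04.
Re > 4000 → turbulent. Relative roughness ε/D = 1.4e-06/0.00824 = 0.00017. Swamee-Jain: f = 0.25/(log₁₀[0.00017/3.7 + 5.74/1.288e+04^0.9])² = 0.25/(log₁₀[4.59e-05 + 0.00115])² = 0.25/(-2.923)² = 0.02926.
Darcy-Weisbach: ΔP = f(L/D)(ρV²/2) = 0.02926·(6.35/0.00824)·(1830·4.05²/2) = 0.02926·770.6·1.501e+04 = 3.384e+05 Pa.
Head loss h_f = ΔP/(ρg) = 3.384e+05/(1830·9.81) = 18.8 m.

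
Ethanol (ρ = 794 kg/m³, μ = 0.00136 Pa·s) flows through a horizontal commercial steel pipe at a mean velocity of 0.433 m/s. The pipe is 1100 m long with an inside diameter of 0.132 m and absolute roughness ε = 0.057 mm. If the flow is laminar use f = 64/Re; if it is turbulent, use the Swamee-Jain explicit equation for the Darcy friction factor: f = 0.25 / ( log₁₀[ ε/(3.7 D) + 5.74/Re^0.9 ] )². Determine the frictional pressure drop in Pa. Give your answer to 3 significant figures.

Reynolds number Re = ρVD/μ = 794 · 0.433 · 0.132 / 0.00136 = 3.337e+04.
Re > 4000 → turbulent. Relative roughness ε/D = 5.7e-05/0.132 = 0.000432. Swamee-Jain: f = 0.25/(log₁₀[0.000432/3.7 + 5.74/3.337e+04^0.9])² = 0.25/(log₁₀[0.000117 + 0.000487])² = 0.25/(-3.219)² = 0.02413.
Darcy-Weisbach: ΔP = f(L/D)(ρV²/2) = 0.02413·(1100/0.132)·(794·0.433²/2) = 0.02413·8333·74.43 = 1.497e+04 Pa.

ΔP ≈ 15000 Pa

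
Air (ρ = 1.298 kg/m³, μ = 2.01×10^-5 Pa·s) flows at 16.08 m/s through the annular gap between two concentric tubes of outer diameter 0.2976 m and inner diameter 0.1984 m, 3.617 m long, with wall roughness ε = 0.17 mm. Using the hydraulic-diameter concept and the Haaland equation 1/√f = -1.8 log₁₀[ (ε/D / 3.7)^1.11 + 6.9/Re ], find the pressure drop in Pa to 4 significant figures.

ΔP ≈ 147.8 Pa

Hydraulic diameter D_h = 4A/P = D_o - D_i = 0.2976 - 0.1984 = 0.0992 m.
Re = ρVD_h/μ = 1.298·16.08·0.0992/2.01e-05 = 1.03e+05.
ε/D_h = 0.00017/0.0992 = 0.00171; Haaland gives 1/√f = -1.8 log₁₀[0.000199+6.7e-05] = 6.435, so f = 0.02415.
ΔP = f(L/D_h)(ρV²/2) = 0.02415·3.617/0.0992·167.8 = 147.8 Pa.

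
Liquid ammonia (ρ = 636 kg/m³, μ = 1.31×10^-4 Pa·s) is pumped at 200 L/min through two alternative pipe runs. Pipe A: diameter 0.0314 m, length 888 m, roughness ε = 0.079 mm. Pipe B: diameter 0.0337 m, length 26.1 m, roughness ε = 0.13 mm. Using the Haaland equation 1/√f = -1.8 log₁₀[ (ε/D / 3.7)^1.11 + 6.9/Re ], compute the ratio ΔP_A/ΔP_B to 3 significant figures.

Pipe A: V = Q/A = 0.003333/0.0007744 = 4.305 m/s; Re = 6.562e+05; ε/D = 0.00252; Haaland → f = 0.02518; ΔP_A = f(L/D)(ρV²/2) = 4.196e+06 Pa.
Pipe B: V = Q/A = 0.003333/0.000892 = 3.737 m/s; Re = 6.114e+05; ε/D = 0.00386; Haaland → f = 0.02834; ΔP_B = f(L/D)(ρV²/2) = 9.748e+04 Pa.
ΔP_A/ΔP_B = 4.196e+06/9.748e+04 = 43.0.

ΔP_A/ΔP_B ≈ 43.0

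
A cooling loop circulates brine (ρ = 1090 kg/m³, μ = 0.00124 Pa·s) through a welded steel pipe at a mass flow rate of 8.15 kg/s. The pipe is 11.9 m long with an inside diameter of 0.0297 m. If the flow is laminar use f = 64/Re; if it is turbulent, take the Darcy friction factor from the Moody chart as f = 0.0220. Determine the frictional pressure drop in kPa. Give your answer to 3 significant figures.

A = πD²/4 = π(0.0297)²/4 = 0.0006928 m²; mean velocity V = ṁ/(ρA) = 8.15/(1090 · 0.0006928) = 10.79 m/s.
Reynolds number Re = ρVD/μ = 1090 · 10.79 · 0.0297 / 0.00124 = 2.818e+05.
Re > 4000 → turbulent; use the Moody-chart value f = 0.0220.
Darcy-Weisbach: ΔP = f(L/D)(ρV²/2) = 0.022·(11.9/0.0297)·(1090·10.79²/2) = 0.022·400.7·6.348e+04 = 5.596e+05 Pa.
ΔP = 5.596e+05 Pa = 560 kPa.

ΔP ≈ 560 kPa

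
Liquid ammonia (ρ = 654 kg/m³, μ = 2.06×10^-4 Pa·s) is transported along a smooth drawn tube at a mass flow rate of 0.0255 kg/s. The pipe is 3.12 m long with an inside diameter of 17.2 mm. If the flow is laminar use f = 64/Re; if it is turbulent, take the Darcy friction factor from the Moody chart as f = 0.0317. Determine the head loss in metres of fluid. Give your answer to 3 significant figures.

h_f ≈ 0.00825 m

A = πD²/4 = π(0.0172)²/4 = 0.0002324 m²; mean velocity V = ṁ/(ρA) = 0.0255/(654 · 0.0002324) = 0.1678 m/s.
Reynolds number Re = ρVD/μ = 654 · 0.1678 · 0.0172 / 0.000206 = 9163.
Re > 4000 → turbulent; use the Moody-chart value f = 0.0317.
Darcy-Weisbach: ΔP = f(L/D)(ρV²/2) = 0.0317·(3.12/0.0172)·(654·0.1678²/2) = 0.0317·181.4·9.208 = 52.95 Pa.
Head loss h_f = ΔP/(ρg) = 52.95/(654·9.81) = 0.00825 m.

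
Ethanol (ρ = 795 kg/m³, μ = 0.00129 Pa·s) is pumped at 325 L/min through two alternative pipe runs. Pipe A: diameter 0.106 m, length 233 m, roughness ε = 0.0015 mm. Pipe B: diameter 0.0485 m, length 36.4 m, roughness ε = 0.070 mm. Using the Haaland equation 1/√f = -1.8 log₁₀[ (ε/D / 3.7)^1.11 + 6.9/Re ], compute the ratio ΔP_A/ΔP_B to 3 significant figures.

Pipe A: V = Q/A = 0.005417/0.008825 = 0.6138 m/s; Re = 4.01e+04; ε/D = 1.42e-05; Haaland → f = 0.02181; ΔP_A = f(L/D)(ρV²/2) = 7180 Pa.
Pipe B: V = Q/A = 0.005417/0.001847 = 2.932 m/s; Re = 8.764e+04; ε/D = 0.00144; Haaland → f = 0.02363; ΔP_B = f(L/D)(ρV²/2) = 6.06e+04 Pa.
ΔP_A/ΔP_B = 7180/6.06e+04 = 0.118.

ΔP_A/ΔP_B ≈ 0.118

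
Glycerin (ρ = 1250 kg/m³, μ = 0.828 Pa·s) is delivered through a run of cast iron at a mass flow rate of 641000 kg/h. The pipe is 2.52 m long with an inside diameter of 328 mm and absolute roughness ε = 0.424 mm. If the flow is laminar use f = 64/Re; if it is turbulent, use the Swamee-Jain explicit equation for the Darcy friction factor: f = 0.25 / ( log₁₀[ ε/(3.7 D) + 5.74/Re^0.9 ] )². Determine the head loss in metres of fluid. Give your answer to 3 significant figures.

ṁ = 641000 kg/h = 641000/3600 = 178.1 kg/s.
A = πD²/4 = π(0.328)²/4 = 0.0845 m²; mean velocity V = ṁ/(ρA) = 178.1/(1250 · 0.0845) = 1.686 m/s.
Reynolds number Re = ρVD/μ = 1250 · 1.686 · 0.328 / 0.828 = 834.8.
Re < 2300 → laminar flow, so f = 64/Re = 64/834.8 = 0.07667 (the turbulent correlation is not needed).
Darcy-Weisbach: ΔP = f(L/D)(ρV²/2) = 0.07667·(2.52/0.328)·(1250·1.686²/2) = 0.07667·7.683·1776 = 1046 Pa.
Head loss h_f = ΔP/(ρg) = 1046/(1250·9.81) = 0.0853 m.

h_f ≈ 0.0853 m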